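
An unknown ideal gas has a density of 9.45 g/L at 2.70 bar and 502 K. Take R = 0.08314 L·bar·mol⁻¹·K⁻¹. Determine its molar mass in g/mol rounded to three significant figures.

ρ = PM/(RT) ⇒ M = ρRT/P = (9.45 × 0.08314 × 502.0) / 2.70

M ≈ 146 g/mol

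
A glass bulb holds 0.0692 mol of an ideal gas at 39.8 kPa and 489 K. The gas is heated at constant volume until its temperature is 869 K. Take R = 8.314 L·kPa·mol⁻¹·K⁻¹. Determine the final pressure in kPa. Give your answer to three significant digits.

P₂ ≈ 70.7 kPa

From PV = nRT: V₁ = nRT₁/P₁ = 7.069 L.
V constant ⇒ P ∝ T: V₂ = V₁; P₂ = P₁·(T₂/T₁) = 70.73 kPa.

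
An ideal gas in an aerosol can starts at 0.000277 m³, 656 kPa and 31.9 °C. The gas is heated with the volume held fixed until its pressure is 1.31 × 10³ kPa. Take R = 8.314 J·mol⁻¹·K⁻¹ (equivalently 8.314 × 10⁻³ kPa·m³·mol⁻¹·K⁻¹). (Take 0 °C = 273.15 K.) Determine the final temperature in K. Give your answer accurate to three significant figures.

Convert: T₁ = 305.0 K.
V constant ⇒ P ∝ T: V₂ = V₁; T₂ = T₁·(P₂/P₁) = 609.2 K.

T₂ ≈ 609 K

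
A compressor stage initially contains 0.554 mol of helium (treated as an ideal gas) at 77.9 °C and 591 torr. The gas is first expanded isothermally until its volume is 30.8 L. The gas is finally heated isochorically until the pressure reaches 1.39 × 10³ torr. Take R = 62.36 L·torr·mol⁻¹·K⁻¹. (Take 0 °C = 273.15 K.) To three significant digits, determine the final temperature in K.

T₃ ≈ 1.24e+03 K

Convert: T₁ = 351.0 K.
From PV = nRT: V₁ = nRT₁/P₁ = 20.52 L.
Isothermal, so P V is constant: T₂ = T₁; P₂ = P₁·(V₁/V₂) = 393.8 torr.
Isochoric, so P/T is constant: V₃ = V₂; T₃ = T₂·(P₃/P₂) = 1239 K.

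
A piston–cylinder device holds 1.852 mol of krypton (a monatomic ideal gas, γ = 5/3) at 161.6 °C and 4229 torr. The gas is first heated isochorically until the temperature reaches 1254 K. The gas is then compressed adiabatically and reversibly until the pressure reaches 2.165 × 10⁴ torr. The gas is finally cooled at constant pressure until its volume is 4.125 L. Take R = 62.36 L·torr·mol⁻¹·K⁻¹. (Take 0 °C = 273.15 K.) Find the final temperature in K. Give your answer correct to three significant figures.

T₄ ≈ 773 K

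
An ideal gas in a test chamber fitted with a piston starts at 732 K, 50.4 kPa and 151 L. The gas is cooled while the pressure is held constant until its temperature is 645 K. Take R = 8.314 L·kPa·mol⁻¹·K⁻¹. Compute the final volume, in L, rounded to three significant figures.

P constant ⇒ V ∝ T: P₂ = P₁; V₂ = V₁·(T₂/T₁) = 133.1 L.

V₂ ≈ 133 L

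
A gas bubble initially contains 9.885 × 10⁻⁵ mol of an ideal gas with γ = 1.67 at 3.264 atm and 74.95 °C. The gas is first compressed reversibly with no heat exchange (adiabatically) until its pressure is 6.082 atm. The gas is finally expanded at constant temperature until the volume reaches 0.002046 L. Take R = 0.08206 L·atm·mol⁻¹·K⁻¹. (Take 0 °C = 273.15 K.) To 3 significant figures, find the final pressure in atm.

P₃ ≈ 1.77 atm

Convert: T₁ = 348.1 K.
From PV = nRT: V₁ = nRT₁/P₁ = 0.0008651 L.
Reversible adiabatic, γ = 1.67: T₂ = T₁·(P₂/P₁)^((γ−1)/γ) = 446.8 K; V₂ = V₁·(P₁/P₂)^(1/γ) = 0.0005959 L.
Isothermal, so P V is constant: T₃ = T₂; P₃ = P₂·(V₂/V₃) = 1.772 atm.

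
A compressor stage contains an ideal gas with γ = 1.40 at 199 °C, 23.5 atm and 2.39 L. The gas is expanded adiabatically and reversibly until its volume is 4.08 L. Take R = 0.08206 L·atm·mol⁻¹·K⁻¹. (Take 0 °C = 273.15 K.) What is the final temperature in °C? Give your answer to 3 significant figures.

Convert: T₁ = 472.1 K.
Adiabatic (γ = 1.40), T V^(γ−1) and P V^γ constant: T₂ = T₁·(V₁/V₂)^(γ−1) = 381.2 K; P₂ = P₁·(V₁/V₂)^γ = 11.11 atm.

T₂ ≈ 108 °C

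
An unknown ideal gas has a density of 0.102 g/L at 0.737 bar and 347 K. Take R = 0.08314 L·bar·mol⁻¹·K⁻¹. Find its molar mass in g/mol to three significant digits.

M ≈ 3.99 g/mol

ρ = PM/(RT) ⇒ M = ρRT/P = (0.102 × 0.08314 × 347.0) / 0.737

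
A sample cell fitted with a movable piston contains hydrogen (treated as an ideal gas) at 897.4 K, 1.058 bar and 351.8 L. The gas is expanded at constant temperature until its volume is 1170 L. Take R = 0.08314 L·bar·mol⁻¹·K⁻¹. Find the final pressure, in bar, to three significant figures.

T constant ⇒ Boyle's law P V = const: T₂ = T₁; P₂ = P₁·(V₁/V₂) = 0.3181 bar.

P₂ ≈ 0.318 bar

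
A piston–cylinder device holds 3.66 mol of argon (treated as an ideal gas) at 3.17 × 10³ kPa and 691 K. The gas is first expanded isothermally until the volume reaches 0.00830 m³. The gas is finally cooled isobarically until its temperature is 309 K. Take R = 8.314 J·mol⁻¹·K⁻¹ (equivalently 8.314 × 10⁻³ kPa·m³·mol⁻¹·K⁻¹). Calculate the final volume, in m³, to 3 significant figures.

V₃ ≈ 0.00371 m³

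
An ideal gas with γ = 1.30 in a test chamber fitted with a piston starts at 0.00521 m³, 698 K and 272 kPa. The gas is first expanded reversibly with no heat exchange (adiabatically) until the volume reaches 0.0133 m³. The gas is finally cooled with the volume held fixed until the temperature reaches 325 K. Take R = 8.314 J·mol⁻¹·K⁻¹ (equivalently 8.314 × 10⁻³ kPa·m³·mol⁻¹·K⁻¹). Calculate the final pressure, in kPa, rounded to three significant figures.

Adiabatic (γ = 1.30), T V^(γ−1) and P V^γ constant: T₂ = T₁·(V₁/V₂)^(γ−1) = 526.9 K; P₂ = P₁·(V₁/V₂)^γ = 80.44 kPa.
V constant ⇒ P ∝ T: V₃ = V₂; P₃ = P₂·(T₃/T₂) = 49.61 kPa.

P₃ ≈ 49.6 kPa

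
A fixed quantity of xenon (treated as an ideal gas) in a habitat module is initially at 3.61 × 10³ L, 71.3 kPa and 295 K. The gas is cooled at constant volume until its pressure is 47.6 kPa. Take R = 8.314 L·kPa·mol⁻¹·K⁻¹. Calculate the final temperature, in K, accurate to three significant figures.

Isochoric, so P/T is constant: V₂ = V₁; T₂ = T₁·(P₂/P₁) = 196.9 K.

T₂ ≈ 197 K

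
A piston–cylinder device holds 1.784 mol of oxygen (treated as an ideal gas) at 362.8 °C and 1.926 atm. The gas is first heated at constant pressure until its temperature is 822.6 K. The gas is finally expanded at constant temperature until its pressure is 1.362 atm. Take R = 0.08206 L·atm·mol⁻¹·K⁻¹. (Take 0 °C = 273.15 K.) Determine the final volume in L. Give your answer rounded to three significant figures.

V₃ ≈ 88.4 L

Convert: T₁ = 636.0 K.
From PV = nRT: V₁ = nRT₁/P₁ = 48.34 L.
Isobaric, so V/T is constant: P₂ = P₁; V₂ = V₁·(T₂/T₁) = 62.53 L.
Isothermal, so P V is constant: T₃ = T₂; V₃ = V₂·(P₂/P₃) = 88.42 L.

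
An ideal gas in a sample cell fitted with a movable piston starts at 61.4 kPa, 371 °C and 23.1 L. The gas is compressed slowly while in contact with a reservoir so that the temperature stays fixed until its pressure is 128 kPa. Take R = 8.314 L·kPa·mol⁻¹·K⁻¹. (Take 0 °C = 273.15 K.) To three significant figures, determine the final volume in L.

V₂ ≈ 11.1 L

Convert: T₁ = 644.1 K.
Isothermal, so P V is constant: T₂ = T₁; V₂ = V₁·(P₁/P₂) = 11.08 L.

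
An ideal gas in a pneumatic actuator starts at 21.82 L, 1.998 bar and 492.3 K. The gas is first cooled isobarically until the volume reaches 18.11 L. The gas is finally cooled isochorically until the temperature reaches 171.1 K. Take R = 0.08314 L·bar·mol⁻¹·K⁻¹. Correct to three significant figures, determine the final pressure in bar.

P₃ ≈ 0.837 bar

P constant ⇒ V ∝ T: P₂ = P₁; T₂ = T₁·(V₂/V₁) = 408.6 K.
V constant ⇒ P ∝ T: V₃ = V₂; P₃ = P₂·(T₃/T₂) = 0.8367 bar.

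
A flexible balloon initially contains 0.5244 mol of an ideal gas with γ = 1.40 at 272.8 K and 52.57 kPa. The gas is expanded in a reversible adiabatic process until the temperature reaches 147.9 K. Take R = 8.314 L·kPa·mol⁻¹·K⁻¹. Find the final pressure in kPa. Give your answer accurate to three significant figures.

P₂ ≈ 6.17 kPa

From PV = nRT: V₁ = nRT₁/P₁ = 22.62 L.
Adiabatic (γ = 1.40), T V^(γ−1) and P V^γ constant: P₂ = P₁·(T₂/T₁)^(γ/(γ−1)) = 6.168 kPa; V₂ = V₁·(T₁/T₂)^(1/(γ−1)) = 104.5 L.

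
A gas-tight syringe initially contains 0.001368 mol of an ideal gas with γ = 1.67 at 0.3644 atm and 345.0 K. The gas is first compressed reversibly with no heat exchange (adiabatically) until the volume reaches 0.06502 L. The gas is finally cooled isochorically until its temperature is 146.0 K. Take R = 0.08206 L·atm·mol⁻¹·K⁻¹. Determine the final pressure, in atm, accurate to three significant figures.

P₃ ≈ 0.252 atm

From PV = nRT: V₁ = nRT₁/P₁ = 0.1063 L.
Reversible adiabatic, γ = 1.67: T₂ = T₁·(V₁/V₂)^(γ−1) = 479.5 K; P₂ = P₁·(V₁/V₂)^γ = 0.8279 atm.
Isochoric, so P/T is constant: V₃ = V₂; P₃ = P₂·(T₃/T₂) = 0.2521 atm.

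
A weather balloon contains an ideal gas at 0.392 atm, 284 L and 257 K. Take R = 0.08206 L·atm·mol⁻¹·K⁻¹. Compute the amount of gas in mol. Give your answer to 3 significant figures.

PV = nRT ⇒ n = PV/(RT) = (0.392 × 284) / (0.08206 × 257)

n ≈ 5.28 mol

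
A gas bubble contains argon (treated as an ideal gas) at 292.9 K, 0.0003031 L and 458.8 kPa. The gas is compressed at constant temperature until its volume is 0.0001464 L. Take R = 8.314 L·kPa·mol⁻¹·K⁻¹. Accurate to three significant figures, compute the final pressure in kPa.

P₂ ≈ 950 kPa

Isothermal, so P V is constant: T₂ = T₁; P₂ = P₁·(V₁/V₂) = 949.9 kPa.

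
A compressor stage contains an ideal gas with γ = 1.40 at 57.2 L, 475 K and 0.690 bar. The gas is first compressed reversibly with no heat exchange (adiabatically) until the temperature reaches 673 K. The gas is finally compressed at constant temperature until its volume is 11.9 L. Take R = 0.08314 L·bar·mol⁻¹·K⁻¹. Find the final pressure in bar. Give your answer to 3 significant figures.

P₃ ≈ 4.70 bar

Reversible adiabatic, γ = 1.40: P₂ = P₁·(T₂/T₁)^(γ/(γ−1)) = 2.336 bar; V₂ = V₁·(T₁/T₂)^(1/(γ−1)) = 23.94 L.
Isothermal, so P V is constant: T₃ = T₂; P₃ = P₂·(V₂/V₃) = 4.699 bar.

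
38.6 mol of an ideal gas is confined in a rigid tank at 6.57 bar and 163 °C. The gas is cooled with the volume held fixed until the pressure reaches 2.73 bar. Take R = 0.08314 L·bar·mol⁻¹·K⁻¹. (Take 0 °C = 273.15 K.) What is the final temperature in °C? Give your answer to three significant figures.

Convert: T₁ = 436.1 K.
From PV = nRT: V₁ = nRT₁/P₁ = 213.0 L.
V constant ⇒ P ∝ T: V₂ = V₁; T₂ = T₁·(P₂/P₁) = 181.2 K.

T₂ ≈ -91.9 °C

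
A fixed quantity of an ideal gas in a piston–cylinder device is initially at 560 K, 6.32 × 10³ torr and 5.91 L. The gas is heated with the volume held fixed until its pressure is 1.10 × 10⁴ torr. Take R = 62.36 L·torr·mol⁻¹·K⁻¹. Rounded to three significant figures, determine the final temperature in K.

V constant ⇒ P ∝ T: V₂ = V₁; T₂ = T₁·(P₂/P₁) = 974.7 K.

T₂ ≈ 975 K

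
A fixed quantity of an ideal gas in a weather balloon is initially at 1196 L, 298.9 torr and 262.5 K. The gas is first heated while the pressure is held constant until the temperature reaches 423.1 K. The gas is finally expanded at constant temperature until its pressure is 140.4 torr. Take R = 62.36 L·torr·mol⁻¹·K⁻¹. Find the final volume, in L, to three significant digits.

V₃ ≈ 4.10e+03 L

P constant ⇒ V ∝ T: P₂ = P₁; V₂ = V₁·(T₂/T₁) = 1928 L.
Isothermal, so P V is constant: T₃ = T₂; V₃ = V₂·(P₂/P₃) = 4104 L.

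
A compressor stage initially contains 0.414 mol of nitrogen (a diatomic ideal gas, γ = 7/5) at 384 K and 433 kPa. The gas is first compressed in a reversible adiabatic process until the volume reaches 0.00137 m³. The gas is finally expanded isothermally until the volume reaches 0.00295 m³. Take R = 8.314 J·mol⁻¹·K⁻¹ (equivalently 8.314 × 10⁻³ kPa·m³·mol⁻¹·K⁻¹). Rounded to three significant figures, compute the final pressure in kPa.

P₃ ≈ 617 kPa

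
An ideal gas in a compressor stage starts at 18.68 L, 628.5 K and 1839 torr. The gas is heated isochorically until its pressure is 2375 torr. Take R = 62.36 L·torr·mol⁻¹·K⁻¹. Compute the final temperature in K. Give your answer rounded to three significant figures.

V constant ⇒ P ∝ T: V₂ = V₁; T₂ = T₁·(P₂/P₁) = 811.7 K.

T₂ ≈ 812 K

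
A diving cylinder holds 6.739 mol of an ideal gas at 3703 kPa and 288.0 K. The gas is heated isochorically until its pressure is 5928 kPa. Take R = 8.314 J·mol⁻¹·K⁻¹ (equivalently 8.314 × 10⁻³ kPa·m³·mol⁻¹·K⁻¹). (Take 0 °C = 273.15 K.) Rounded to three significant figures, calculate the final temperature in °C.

T₂ ≈ 188 °C

From PV = nRT: V₁ = nRT₁/P₁ = 0.004358 m³.
Isochoric, so P/T is constant: V₂ = V₁; T₂ = T₁·(P₂/P₁) = 461.0 K.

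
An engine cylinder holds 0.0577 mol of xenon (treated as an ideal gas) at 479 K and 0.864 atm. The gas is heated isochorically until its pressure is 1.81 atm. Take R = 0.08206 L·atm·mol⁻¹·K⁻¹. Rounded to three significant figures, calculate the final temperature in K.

From PV = nRT: V₁ = nRT₁/P₁ = 2.625 L.
Isochoric, so P/T is constant: V₂ = V₁; T₂ = T₁·(P₂/P₁) = 1003 K.

T₂ ≈ 1.00e+03 K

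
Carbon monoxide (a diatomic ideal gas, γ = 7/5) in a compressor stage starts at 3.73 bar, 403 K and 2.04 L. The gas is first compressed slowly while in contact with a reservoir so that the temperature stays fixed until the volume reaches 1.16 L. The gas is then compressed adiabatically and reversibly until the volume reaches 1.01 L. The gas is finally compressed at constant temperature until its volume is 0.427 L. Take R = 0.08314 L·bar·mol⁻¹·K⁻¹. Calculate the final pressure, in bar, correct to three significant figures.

P₄ ≈ 18.8 bar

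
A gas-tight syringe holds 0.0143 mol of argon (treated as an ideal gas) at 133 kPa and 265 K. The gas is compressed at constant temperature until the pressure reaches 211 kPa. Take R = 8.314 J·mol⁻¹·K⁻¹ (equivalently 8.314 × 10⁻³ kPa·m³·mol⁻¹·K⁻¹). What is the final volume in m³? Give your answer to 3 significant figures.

V₂ ≈ 0.000149 m³

From PV = nRT: V₁ = nRT₁/P₁ = 0.0002369 m³.
T constant ⇒ Boyle's law P V = const: T₂ = T₁; V₂ = V₁·(P₁/P₂) = 0.0001493 m³.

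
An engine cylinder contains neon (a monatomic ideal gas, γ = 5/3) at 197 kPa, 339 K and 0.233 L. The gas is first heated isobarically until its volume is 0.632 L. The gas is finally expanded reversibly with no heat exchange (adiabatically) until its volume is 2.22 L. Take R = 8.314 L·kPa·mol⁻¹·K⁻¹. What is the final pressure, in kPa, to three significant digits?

Isobaric, so V/T is constant: P₂ = P₁; T₂ = T₁·(V₂/V₁) = 919.5 K.
Adiabatic (γ = 5/3), T V^(γ−1) and P V^γ constant: T₃ = T₂·(V₂/V₃)^(γ−1) = 397.9 K; P₃ = P₂·(V₂/V₃)^γ = 24.27 kPa.

P₃ ≈ 24.3 kPa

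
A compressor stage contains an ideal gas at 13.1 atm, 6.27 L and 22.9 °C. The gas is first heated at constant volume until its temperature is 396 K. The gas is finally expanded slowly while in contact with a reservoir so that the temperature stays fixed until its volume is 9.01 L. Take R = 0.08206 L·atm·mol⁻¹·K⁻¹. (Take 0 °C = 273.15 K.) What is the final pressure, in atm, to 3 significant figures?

Convert: T₁ = 296.0 K.
V constant ⇒ P ∝ T: V₂ = V₁; P₂ = P₁·(T₂/T₁) = 17.52 atm.
T constant ⇒ Boyle's law P V = const: T₃ = T₂; P₃ = P₂·(V₂/V₃) = 12.19 atm.

P₃ ≈ 12.2 atm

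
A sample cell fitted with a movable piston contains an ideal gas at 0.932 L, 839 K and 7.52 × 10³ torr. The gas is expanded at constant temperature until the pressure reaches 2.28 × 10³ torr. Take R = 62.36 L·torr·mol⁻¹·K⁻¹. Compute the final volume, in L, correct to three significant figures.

V₂ ≈ 3.07 L

Isothermal, so P V is constant: T₂ = T₁; V₂ = V₁·(P₁/P₂) = 3.074 L.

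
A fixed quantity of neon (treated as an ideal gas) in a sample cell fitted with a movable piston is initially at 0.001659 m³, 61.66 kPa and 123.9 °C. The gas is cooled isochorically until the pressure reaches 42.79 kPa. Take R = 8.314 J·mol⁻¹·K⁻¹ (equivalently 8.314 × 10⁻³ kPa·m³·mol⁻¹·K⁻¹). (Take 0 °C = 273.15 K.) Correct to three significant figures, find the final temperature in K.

T₂ ≈ 276 K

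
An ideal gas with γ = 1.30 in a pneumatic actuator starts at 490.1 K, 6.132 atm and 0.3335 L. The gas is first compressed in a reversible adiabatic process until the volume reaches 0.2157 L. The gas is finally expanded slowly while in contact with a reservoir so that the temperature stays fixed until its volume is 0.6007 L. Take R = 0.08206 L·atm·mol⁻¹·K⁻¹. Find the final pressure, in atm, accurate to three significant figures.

Reversible adiabatic, γ = 1.30: T₂ = T₁·(V₁/V₂)^(γ−1) = 558.5 K; P₂ = P₁·(V₁/V₂)^γ = 10.80 atm.
T constant ⇒ Boyle's law P V = const: T₃ = T₂; P₃ = P₂·(V₂/V₃) = 3.880 atm.

P₃ ≈ 3.88 atm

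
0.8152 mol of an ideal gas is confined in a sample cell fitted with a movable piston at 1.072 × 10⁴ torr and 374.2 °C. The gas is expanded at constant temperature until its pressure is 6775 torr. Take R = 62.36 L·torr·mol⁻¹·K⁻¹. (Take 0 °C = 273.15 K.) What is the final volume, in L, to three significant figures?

Convert: T₁ = 647.3 K.
From PV = nRT: V₁ = nRT₁/P₁ = 3.070 L.
Isothermal, so P V is constant: T₂ = T₁; V₂ = V₁·(P₁/P₂) = 4.857 L.

V₂ ≈ 4.86 L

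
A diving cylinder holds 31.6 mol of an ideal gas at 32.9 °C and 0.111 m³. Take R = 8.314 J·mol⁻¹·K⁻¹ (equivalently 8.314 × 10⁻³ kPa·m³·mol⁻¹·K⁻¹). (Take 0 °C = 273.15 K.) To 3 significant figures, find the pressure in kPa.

Convert: T = 306.05 K.
PV = nRT ⇒ P = nRT/V = (31.6 × 8.314 × 10⁻³ × 306.05) / 0.111

P ≈ 724 kPa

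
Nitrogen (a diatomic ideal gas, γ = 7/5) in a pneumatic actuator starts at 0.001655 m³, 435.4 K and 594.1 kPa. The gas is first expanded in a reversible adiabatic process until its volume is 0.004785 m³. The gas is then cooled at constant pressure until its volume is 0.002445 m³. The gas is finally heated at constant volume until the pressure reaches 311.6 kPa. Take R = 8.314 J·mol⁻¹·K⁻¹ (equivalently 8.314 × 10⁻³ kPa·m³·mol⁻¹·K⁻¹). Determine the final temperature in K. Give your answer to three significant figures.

T₄ ≈ 337 K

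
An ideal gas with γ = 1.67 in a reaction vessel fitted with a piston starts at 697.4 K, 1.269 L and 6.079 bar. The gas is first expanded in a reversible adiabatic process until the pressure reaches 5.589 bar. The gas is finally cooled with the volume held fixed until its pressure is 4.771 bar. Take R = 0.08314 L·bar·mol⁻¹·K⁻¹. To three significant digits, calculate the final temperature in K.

T₃ ≈ 576 K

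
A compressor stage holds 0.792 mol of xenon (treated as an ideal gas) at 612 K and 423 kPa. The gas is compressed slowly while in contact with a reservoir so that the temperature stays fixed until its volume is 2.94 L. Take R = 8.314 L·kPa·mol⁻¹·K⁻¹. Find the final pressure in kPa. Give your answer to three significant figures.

P₂ ≈ 1.37e+03 kPa

From PV = nRT: V₁ = nRT₁/P₁ = 9.527 L.
T constant ⇒ Boyle's law P V = const: T₂ = T₁; P₂ = P₁·(V₁/V₂) = 1371 kPa.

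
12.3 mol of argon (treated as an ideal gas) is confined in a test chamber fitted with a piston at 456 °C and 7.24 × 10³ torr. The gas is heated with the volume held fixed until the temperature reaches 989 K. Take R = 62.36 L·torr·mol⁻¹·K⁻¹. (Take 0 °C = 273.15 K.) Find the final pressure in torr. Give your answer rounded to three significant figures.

P₂ ≈ 9.82e+03 torr

Convert: T₁ = 729.1 K.
From PV = nRT: V₁ = nRT₁/P₁ = 77.25 L.
V constant ⇒ P ∝ T: V₂ = V₁; P₂ = P₁·(T₂/T₁) = 9820 torr.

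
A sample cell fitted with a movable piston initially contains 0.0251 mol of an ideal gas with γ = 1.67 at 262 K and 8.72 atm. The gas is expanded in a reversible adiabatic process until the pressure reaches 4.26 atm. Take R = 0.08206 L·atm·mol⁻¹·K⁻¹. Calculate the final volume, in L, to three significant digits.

From PV = nRT: V₁ = nRT₁/P₁ = 0.06189 L.
Adiabatic (γ = 1.67), T V^(γ−1) and P V^γ constant: T₂ = T₁·(P₂/P₁)^((γ−1)/γ) = 196.6 K; V₂ = V₁·(P₁/P₂)^(1/γ) = 0.09503 L.

V₂ ≈ 0.0950 L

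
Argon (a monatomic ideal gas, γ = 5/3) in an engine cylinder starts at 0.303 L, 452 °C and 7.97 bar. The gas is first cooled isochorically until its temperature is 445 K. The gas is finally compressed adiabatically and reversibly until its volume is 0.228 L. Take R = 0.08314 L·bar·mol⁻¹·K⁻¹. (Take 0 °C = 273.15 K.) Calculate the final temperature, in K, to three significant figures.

T₃ ≈ 538 K

Convert: T₁ = 725.1 K.
V constant ⇒ P ∝ T: V₂ = V₁; P₂ = P₁·(T₂/T₁) = 4.891 bar.
Adiabatic (γ = 5/3), T V^(γ−1) and P V^γ constant: T₃ = T₂·(V₂/V₃)^(γ−1) = 537.9 K; P₃ = P₂·(V₂/V₃)^γ = 7.857 bar.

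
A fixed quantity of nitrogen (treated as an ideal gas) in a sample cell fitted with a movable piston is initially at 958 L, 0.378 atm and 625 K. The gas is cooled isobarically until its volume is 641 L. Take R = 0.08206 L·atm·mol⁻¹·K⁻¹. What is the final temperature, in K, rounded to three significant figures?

Isobaric, so V/T is constant: P₂ = P₁; T₂ = T₁·(V₂/V₁) = 418.2 K.

T₂ ≈ 418 K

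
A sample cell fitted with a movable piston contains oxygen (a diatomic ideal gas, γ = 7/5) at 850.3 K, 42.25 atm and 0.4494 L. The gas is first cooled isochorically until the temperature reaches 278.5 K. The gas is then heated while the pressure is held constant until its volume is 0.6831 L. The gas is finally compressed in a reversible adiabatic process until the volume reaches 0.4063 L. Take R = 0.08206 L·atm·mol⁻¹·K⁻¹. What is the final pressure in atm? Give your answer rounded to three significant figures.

P₄ ≈ 28.6 atm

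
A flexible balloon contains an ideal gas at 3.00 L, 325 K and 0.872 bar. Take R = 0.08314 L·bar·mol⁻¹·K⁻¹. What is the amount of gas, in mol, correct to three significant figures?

n ≈ 0.0968 mol

PV = nRT ⇒ n = PV/(RT) = (0.872 × 3.00) / (0.08314 × 325)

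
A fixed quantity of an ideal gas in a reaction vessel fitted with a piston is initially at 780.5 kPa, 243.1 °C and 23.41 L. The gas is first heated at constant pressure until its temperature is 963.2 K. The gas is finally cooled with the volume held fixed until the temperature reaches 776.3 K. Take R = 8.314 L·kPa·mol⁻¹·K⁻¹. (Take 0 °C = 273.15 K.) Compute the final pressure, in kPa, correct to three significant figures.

P₃ ≈ 629 kPa

Convert: T₁ = 516.2 K.
P constant ⇒ V ∝ T: P₂ = P₁; V₂ = V₁·(T₂/T₁) = 43.68 L.
Isochoric, so P/T is constant: V₃ = V₂; P₃ = P₂·(T₃/T₂) = 629.1 kPa.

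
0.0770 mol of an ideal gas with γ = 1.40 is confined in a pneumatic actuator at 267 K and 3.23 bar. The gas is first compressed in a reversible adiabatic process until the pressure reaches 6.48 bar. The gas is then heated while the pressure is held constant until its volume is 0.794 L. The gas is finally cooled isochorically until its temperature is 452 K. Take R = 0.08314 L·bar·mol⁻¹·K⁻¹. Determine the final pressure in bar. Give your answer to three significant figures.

P₄ ≈ 3.64 bar

From PV = nRT: V₁ = nRT₁/P₁ = 0.5292 L.
Reversible adiabatic, γ = 1.40: T₂ = T₁·(P₂/P₁)^((γ−1)/γ) = 325.8 K; V₂ = V₁·(P₁/P₂)^(1/γ) = 0.3218 L.
P constant ⇒ V ∝ T: P₃ = P₂; T₃ = T₂·(V₃/V₂) = 803.7 K.
Isochoric, so P/T is constant: V₄ = V₃; P₄ = P₃·(T₄/T₃) = 3.644 bar.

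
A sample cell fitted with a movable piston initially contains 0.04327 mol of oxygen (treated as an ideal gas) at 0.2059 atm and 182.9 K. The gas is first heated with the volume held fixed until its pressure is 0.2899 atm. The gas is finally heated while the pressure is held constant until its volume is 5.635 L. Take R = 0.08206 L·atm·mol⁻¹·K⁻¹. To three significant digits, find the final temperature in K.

From PV = nRT: V₁ = nRT₁/P₁ = 3.154 L.
Isochoric, so P/T is constant: V₂ = V₁; T₂ = T₁·(P₂/P₁) = 257.5 K.
P constant ⇒ V ∝ T: P₃ = P₂; T₃ = T₂·(V₃/V₂) = 460.1 K.

T₃ ≈ 460 K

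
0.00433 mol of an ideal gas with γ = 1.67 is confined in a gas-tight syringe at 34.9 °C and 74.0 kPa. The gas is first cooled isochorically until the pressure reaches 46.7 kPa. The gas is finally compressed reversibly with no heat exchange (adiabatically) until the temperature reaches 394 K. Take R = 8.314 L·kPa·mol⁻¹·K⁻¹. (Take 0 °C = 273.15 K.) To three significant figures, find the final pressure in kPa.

P₃ ≈ 272 kPa

Convert: T₁ = 308.0 K.
From PV = nRT: V₁ = nRT₁/P₁ = 0.1499 L.
V constant ⇒ P ∝ T: V₂ = V₁; T₂ = T₁·(P₂/P₁) = 194.4 K.
Reversible adiabatic, γ = 1.67: P₃ = P₂·(T₃/T₂)^(γ/(γ−1)) = 271.6 kPa; V₃ = V₂·(T₂/T₃)^(1/(γ−1)) = 0.05221 L.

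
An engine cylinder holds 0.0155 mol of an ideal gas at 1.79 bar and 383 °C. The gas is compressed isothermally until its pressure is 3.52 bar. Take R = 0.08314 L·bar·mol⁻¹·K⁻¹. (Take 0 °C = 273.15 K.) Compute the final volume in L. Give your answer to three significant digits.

Convert: T₁ = 656.1 K.
From PV = nRT: V₁ = nRT₁/P₁ = 0.4724 L.
Isothermal, so P V is constant: T₂ = T₁; V₂ = V₁·(P₁/P₂) = 0.2402 L.

V₂ ≈ 0.240 L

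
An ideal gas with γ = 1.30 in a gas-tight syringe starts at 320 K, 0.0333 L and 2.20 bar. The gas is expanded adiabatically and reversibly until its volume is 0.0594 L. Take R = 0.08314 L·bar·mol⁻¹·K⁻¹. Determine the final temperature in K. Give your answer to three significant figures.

T₂ ≈ 269 K

Adiabatic (γ = 1.30), T V^(γ−1) and P V^γ constant: T₂ = T₁·(V₁/V₂)^(γ−1) = 269.0 K; P₂ = P₁·(V₁/V₂)^γ = 1.037 bar.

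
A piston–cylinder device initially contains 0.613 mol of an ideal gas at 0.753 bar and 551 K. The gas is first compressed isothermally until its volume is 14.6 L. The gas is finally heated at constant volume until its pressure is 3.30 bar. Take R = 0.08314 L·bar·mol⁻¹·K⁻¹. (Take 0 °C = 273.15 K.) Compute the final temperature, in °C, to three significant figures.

From PV = nRT: V₁ = nRT₁/P₁ = 37.29 L.
Isothermal, so P V is constant: T₂ = T₁; P₂ = P₁·(V₁/V₂) = 1.923 bar.
V constant ⇒ P ∝ T: V₃ = V₂; T₃ = T₂·(P₃/P₂) = 945.4 K.

T₃ ≈ 672 °C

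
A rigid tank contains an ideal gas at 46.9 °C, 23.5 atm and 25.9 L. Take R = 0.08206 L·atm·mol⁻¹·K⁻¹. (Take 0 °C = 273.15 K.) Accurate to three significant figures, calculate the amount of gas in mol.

Convert: T = 320.05 K.
PV = nRT ⇒ n = PV/(RT) = (23.5 × 25.9) / (0.08206 × 320.05)

n ≈ 23.2 mol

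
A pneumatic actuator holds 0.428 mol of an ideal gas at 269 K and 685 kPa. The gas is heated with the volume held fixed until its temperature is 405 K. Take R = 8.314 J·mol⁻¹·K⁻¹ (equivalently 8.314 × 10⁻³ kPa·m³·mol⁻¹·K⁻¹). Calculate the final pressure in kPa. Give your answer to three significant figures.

P₂ ≈ 1.03e+03 kPa

From PV = nRT: V₁ = nRT₁/P₁ = 0.001397 m³.
Isochoric, so P/T is constant: V₂ = V₁; P₂ = P₁·(T₂/T₁) = 1031 kPa.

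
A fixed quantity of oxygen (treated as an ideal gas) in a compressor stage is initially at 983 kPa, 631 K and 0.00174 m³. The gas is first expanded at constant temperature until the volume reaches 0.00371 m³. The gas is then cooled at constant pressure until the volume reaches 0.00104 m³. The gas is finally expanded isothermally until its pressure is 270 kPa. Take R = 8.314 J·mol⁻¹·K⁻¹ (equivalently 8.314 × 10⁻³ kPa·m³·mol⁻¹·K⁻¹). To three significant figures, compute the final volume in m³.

Isothermal, so P V is constant: T₂ = T₁; P₂ = P₁·(V₁/V₂) = 461.0 kPa.
Isobaric, so V/T is constant: P₃ = P₂; T₃ = T₂·(V₃/V₂) = 176.9 K.
Isothermal, so P V is constant: T₄ = T₃; V₄ = V₃·(P₃/P₄) = 0.001776 m³.

V₄ ≈ 0.00178 m³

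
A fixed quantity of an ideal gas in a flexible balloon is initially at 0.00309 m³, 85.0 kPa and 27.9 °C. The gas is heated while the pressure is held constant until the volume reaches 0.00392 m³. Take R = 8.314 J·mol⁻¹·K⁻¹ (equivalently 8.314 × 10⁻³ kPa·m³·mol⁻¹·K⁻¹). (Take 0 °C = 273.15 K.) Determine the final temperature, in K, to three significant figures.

T₂ ≈ 382 K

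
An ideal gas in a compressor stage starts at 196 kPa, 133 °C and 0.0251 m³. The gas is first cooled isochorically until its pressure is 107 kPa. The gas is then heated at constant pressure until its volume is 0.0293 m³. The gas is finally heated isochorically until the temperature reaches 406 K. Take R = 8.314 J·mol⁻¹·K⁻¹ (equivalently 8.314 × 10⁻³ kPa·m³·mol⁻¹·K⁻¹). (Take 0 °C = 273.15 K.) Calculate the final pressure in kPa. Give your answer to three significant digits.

P₄ ≈ 168 kPa

Convert: T₁ = 406.1 K.
Isochoric, so P/T is constant: V₂ = V₁; T₂ = T₁·(P₂/P₁) = 221.7 K.
P constant ⇒ V ∝ T: P₃ = P₂; T₃ = T₂·(V₃/V₂) = 258.8 K.
Isochoric, so P/T is constant: V₄ = V₃; P₄ = P₃·(T₄/T₃) = 167.8 kPa.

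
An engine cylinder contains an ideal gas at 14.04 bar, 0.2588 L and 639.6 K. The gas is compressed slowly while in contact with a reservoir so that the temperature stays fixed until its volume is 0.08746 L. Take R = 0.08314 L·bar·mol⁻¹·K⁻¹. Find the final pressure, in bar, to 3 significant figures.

T constant ⇒ Boyle's law P V = const: T₂ = T₁; P₂ = P₁·(V₁/V₂) = 41.55 bar.

P₂ ≈ 41.5 bar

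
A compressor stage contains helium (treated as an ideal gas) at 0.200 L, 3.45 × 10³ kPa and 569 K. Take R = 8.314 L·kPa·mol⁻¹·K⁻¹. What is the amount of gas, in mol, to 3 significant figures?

PV = nRT ⇒ n = PV/(RT) = (3.45e+03 × 0.200) / (8.314 × 569)

n ≈ 0.146 mol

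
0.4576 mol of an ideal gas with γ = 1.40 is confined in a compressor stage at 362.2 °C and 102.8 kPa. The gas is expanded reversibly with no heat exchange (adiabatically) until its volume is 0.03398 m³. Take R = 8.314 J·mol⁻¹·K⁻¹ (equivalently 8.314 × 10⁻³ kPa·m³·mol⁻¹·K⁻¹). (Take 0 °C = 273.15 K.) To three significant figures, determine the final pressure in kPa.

P₂ ≈ 61.4 kPa

Convert: T₁ = 635.3 K.
From PV = nRT: V₁ = nRT₁/P₁ = 0.02351 m³.
Reversible adiabatic, γ = 1.40: T₂ = T₁·(V₁/V₂)^(γ−1) = 548.3 K; P₂ = P₁·(V₁/V₂)^γ = 61.39 kPa.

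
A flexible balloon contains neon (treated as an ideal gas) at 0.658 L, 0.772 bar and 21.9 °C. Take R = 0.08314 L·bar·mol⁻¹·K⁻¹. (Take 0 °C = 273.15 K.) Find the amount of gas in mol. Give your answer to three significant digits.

n ≈ 0.0207 mol

Convert: T = 295.05 K.
PV = nRT ⇒ n = PV/(RT) = (0.772 × 0.658) / (0.08314 × 295.05)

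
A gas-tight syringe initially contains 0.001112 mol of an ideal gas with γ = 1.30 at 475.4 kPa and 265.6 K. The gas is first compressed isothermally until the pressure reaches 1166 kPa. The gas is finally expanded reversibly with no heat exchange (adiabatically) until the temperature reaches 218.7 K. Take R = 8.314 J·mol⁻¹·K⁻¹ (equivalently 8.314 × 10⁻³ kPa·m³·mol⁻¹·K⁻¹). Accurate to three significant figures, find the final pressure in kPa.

P₃ ≈ 502 kPa

From PV = nRT: V₁ = nRT₁/P₁ = 5.165e-06 m³.
Isothermal, so P V is constant: T₂ = T₁; V₂ = V₁·(P₁/P₂) = 2.106e-06 m³.
Adiabatic (γ = 1.30), T V^(γ−1) and P V^γ constant: P₃ = P₂·(T₃/T₂)^(γ/(γ−1)) = 502.4 kPa; V₃ = V₂·(T₂/T₃)^(1/(γ−1)) = 4.024e-06 m³.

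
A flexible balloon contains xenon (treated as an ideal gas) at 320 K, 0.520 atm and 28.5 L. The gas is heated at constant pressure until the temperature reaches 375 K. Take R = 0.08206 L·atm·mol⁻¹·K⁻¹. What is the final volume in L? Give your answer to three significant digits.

V₂ ≈ 33.4 L

Isobaric, so V/T is constant: P₂ = P₁; V₂ = V₁·(T₂/T₁) = 33.40 L.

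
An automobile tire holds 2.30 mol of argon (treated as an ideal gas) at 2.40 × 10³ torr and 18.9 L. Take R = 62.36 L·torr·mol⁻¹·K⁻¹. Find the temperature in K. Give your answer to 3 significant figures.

T ≈ 316 K

PV = nRT ⇒ T = PV/(nR) = (2.40e+03 × 18.9) / (2.30 × 62.36)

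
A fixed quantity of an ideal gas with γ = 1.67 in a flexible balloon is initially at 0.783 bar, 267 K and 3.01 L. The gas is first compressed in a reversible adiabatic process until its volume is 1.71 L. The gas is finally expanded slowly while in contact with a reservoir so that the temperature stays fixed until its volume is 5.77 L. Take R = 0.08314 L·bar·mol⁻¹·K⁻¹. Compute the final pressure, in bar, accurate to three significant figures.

Reversible adiabatic, γ = 1.67: T₂ = T₁·(V₁/V₂)^(γ−1) = 390.0 K; P₂ = P₁·(V₁/V₂)^γ = 2.013 bar.
T constant ⇒ Boyle's law P V = const: T₃ = T₂; P₃ = P₂·(V₂/V₃) = 0.5966 bar.

P₃ ≈ 0.597 bar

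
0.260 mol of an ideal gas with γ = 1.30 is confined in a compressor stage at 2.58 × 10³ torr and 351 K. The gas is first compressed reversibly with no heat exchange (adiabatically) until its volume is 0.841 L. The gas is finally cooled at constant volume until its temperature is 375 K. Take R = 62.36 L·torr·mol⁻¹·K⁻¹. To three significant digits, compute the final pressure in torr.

From PV = nRT: V₁ = nRT₁/P₁ = 2.206 L.
Adiabatic (γ = 1.30), T V^(γ−1) and P V^γ constant: T₂ = T₁·(V₁/V₂)^(γ−1) = 468.7 K; P₂ = P₁·(V₁/V₂)^γ = 9037 torr.
V constant ⇒ P ∝ T: V₃ = V₂; P₃ = P₂·(T₃/T₂) = 7230 torr.

P₃ ≈ 7.23e+03 torr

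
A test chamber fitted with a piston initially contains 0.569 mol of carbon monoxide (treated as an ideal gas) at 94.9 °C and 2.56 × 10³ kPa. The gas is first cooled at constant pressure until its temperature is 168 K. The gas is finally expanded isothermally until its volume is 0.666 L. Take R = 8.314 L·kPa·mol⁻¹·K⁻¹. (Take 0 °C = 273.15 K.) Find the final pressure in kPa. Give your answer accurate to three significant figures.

P₃ ≈ 1.19e+03 kPa

Convert: T₁ = 368.0 K.
From PV = nRT: V₁ = nRT₁/P₁ = 0.6801 L.
Isobaric, so V/T is constant: P₂ = P₁; V₂ = V₁·(T₂/T₁) = 0.3104 L.
T constant ⇒ Boyle's law P V = const: T₃ = T₂; P₃ = P₂·(V₂/V₃) = 1193 kPa.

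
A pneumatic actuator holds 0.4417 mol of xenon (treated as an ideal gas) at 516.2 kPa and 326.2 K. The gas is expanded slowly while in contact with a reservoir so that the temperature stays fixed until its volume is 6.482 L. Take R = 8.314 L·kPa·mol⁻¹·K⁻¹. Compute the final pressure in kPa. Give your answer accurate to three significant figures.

P₂ ≈ 185 kPa

From PV = nRT: V₁ = nRT₁/P₁ = 2.321 L.
Isothermal, so P V is constant: T₂ = T₁; P₂ = P₁·(V₁/V₂) = 184.8 kPa.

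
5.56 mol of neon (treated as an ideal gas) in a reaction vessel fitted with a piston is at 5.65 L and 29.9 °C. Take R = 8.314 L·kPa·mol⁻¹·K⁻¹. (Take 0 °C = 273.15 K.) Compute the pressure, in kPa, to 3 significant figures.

P ≈ 2.48e+03 kPa

Convert: T = 303.05 K.
PV = nRT ⇒ P = nRT/V = (5.56 × 8.314 × 303.05) / 5.65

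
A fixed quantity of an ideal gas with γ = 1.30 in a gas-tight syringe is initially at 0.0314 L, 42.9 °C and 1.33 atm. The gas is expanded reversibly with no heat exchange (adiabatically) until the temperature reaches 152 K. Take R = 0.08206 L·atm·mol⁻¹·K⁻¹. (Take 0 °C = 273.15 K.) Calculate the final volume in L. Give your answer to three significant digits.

V₂ ≈ 0.360 L

Convert: T₁ = 316.0 K.
Adiabatic (γ = 1.30), T V^(γ−1) and P V^γ constant: P₂ = P₁·(T₂/T₁)^(γ/(γ−1)) = 0.05575 atm; V₂ = V₁·(T₁/T₂)^(1/(γ−1)) = 0.3603 L.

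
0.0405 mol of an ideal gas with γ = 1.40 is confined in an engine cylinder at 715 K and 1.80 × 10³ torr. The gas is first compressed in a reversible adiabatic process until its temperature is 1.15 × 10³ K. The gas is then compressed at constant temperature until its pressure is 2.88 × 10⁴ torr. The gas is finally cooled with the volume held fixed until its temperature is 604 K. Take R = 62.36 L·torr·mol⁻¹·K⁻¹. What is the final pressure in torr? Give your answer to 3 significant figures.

P₄ ≈ 1.51e+04 torr

From PV = nRT: V₁ = nRT₁/P₁ = 1.003 L.
Reversible adiabatic, γ = 1.40: P₂ = P₁·(T₂/T₁)^(γ/(γ−1)) = 9498 torr; V₂ = V₁·(T₁/T₂)^(1/(γ−1)) = 0.3058 L.
T constant ⇒ Boyle's law P V = const: T₃ = T₂; V₃ = V₂·(P₂/P₃) = 0.1008 L.
Isochoric, so P/T is constant: V₄ = V₃; P₄ = P₃·(T₄/T₃) = 1.513e+04 torr.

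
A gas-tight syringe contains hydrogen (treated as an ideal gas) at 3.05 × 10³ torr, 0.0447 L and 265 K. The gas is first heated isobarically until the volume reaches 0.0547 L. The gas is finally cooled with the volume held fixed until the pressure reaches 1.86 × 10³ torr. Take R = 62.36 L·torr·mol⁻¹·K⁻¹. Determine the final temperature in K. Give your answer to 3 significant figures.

P constant ⇒ V ∝ T: P₂ = P₁; T₂ = T₁·(V₂/V₁) = 324.3 K.
V constant ⇒ P ∝ T: V₃ = V₂; T₃ = T₂·(P₃/P₂) = 197.8 K.

T₃ ≈ 198 K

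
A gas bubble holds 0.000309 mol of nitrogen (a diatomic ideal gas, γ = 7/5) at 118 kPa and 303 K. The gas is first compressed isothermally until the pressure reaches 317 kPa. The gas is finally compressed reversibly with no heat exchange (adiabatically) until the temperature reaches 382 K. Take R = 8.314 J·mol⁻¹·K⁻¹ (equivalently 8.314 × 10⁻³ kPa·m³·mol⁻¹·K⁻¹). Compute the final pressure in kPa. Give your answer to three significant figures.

From PV = nRT: V₁ = nRT₁/P₁ = 6.597e-06 m³.
Isothermal, so P V is constant: T₂ = T₁; V₂ = V₁·(P₁/P₂) = 2.456e-06 m³.
Adiabatic (γ = 7/5), T V^(γ−1) and P V^γ constant: P₃ = P₂·(T₃/T₂)^(γ/(γ−1)) = 713.2 kPa; V₃ = V₂·(T₂/T₃)^(1/(γ−1)) = 1.376e-06 m³.

P₃ ≈ 713 kPa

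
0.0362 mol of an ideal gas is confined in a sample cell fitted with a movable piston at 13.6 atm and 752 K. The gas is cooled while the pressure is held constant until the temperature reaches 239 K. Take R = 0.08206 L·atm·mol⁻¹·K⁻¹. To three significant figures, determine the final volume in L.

From PV = nRT: V₁ = nRT₁/P₁ = 0.1643 L.
P constant ⇒ V ∝ T: P₂ = P₁; V₂ = V₁·(T₂/T₁) = 0.05220 L.

V₂ ≈ 0.0522 L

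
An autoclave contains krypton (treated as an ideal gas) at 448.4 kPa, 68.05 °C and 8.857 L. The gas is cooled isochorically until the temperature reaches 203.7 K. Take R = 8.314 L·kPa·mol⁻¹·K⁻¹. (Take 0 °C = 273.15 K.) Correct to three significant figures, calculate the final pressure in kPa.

Convert: T₁ = 341.2 K.
V constant ⇒ P ∝ T: V₂ = V₁; P₂ = P₁·(T₂/T₁) = 267.7 kPa.

P₂ ≈ 268 kPa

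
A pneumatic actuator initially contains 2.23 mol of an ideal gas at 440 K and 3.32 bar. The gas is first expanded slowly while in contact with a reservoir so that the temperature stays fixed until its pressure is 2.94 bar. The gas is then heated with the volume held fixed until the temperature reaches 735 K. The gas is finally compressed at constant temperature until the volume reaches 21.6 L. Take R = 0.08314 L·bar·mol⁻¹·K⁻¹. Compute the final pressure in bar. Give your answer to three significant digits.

From PV = nRT: V₁ = nRT₁/P₁ = 24.57 L.
T constant ⇒ Boyle's law P V = const: T₂ = T₁; V₂ = V₁·(P₁/P₂) = 27.75 L.
V constant ⇒ P ∝ T: V₃ = V₂; P₃ = P₂·(T₃/T₂) = 4.911 bar.
T constant ⇒ Boyle's law P V = const: T₄ = T₃; P₄ = P₃·(V₃/V₄) = 6.309 bar.

P₄ ≈ 6.31 bar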